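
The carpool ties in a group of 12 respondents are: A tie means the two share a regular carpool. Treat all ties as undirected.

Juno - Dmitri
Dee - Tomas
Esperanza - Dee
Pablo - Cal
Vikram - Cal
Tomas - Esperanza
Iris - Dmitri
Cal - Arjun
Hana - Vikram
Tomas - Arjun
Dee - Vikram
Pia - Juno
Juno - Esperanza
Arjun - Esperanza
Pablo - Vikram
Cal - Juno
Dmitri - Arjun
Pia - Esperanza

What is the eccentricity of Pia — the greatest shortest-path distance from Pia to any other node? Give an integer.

Distances from Pia: Arjun:2, Cal:2, Dee:2, Dmitri:2, Esperanza:1, Hana:4, Iris:3, Juno:1, Pablo:3, Tomas:2, Vikram:3.
The largest is 4 (to Hana), so the eccentricity of Pia is 4.

4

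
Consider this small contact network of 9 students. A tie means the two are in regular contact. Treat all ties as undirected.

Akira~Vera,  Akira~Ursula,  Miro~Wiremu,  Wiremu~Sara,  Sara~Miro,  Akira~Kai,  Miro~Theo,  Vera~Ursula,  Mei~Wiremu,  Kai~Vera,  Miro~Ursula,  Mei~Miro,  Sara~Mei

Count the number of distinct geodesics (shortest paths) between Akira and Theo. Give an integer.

The shortest distance is 3, and the only length-3 path is Akira–Ursula–Miro–Theo. So there is exactly 1 shortest path.

1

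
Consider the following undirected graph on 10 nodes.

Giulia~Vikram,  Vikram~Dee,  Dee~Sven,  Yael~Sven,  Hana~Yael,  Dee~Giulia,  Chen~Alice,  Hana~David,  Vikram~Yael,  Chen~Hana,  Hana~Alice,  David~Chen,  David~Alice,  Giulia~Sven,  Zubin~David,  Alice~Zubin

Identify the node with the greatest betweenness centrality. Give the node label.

Unnormalized betweenness of each node: Alice:7/2, Chen:0, David:7/2, Dee:1/3, Giulia:1/3, Hana:20, Sven:6, Vikram:6, Yael:61/3, Zubin:0.
Yael has the largest value, 61/3, making it the main broker — the node through which the most shortest paths run.

Yael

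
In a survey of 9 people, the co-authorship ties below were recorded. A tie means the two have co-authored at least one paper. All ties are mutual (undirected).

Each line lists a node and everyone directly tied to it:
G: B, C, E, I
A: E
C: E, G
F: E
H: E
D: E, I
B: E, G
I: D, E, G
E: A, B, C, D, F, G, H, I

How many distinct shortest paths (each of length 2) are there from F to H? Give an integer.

The shortest distance is 2, and the only length-2 path is F–E–H. So there is exactly 1 shortest path.

1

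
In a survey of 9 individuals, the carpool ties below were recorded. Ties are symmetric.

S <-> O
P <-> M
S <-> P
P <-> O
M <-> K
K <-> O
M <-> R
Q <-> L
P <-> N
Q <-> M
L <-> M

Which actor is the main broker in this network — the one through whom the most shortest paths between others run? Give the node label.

M

Unnormalized betweenness of each node: K:2, L:0, M:18, N:0, O:2, P:13, Q:0, R:0, S:0.
M has the largest value, 18, making it the main broker — the node through which the most shortest paths run.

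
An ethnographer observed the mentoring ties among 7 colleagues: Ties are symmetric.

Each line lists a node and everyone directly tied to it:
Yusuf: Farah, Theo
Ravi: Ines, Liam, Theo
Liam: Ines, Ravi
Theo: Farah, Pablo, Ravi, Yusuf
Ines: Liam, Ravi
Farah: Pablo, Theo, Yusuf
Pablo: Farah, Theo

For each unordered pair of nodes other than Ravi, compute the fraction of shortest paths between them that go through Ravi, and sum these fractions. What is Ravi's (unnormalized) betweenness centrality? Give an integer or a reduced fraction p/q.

8

Pairs whose geodesics pass through Ravi — Ines–Pablo: 1; Ines–Farah: 1; Ines–Theo: 1; Ines–Yusuf: 1; Liam–Pablo: 1; Liam–Farah: 1; Liam–Theo: 1; Liam–Yusuf: 1.
All other pairs contribute 0.
Summing the contributions gives betweenness(Ravi) = 8.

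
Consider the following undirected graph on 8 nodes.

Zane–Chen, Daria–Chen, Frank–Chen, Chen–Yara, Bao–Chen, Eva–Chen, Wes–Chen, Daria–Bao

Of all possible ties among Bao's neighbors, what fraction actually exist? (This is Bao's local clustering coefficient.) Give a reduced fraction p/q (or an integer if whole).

1

Bao's neighbors: Chen and Daria (k = 2).
Possible neighbor pairs: C(2,2) = 1. Edges among them: Chen–Daria → e = 1.
Clustering(Bao) = 1/1.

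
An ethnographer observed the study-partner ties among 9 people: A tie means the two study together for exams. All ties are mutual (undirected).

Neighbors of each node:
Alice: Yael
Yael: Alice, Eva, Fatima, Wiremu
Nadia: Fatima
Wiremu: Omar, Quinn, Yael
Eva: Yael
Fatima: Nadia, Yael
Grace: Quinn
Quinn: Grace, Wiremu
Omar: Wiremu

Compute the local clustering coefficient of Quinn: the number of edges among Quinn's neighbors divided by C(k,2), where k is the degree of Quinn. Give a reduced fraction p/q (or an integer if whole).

0

Quinn's neighbors: Grace and Wiremu (k = 2).
Possible neighbor pairs: C(2,2) = 1. Edges among them: none → e = 0.
Clustering(Quinn) = 0/1.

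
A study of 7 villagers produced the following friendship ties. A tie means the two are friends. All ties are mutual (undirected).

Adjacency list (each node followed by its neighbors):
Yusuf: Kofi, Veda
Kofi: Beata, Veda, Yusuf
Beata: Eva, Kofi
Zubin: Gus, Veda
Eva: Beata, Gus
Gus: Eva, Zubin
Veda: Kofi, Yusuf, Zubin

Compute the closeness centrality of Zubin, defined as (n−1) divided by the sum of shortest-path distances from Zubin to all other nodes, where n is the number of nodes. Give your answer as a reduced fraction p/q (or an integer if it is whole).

Distances from Zubin: Beata:3, Eva:2, Gus:1, Kofi:2, Veda:1, Yusuf:2. Sum = 11.
n = 7, so closeness = 6/11.

6/11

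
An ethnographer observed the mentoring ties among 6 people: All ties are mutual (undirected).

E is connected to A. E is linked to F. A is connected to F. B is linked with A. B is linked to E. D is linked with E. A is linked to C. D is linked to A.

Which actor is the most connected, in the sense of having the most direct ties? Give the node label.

A

Degrees — A:5, B:2, C:1, D:2, E:4, F:2.
The maximum is 5, attained only by A.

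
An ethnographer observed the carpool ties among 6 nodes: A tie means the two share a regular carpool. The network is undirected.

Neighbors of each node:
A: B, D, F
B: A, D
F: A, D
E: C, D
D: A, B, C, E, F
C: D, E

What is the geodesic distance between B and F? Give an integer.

One shortest route is B – D – F, which uses 2 edges, and B and F are not directly tied, so nothing shorter exists. So d(B,F) = 2.

2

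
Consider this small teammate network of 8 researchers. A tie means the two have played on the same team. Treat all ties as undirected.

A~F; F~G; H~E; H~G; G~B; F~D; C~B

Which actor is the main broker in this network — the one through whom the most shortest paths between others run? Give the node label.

Unnormalized betweenness of each node: A:0, B:6, C:0, D:0, E:0, F:11, G:16, H:6.
G has the largest value, 16, making it the main broker — the node through which the most shortest paths run.

G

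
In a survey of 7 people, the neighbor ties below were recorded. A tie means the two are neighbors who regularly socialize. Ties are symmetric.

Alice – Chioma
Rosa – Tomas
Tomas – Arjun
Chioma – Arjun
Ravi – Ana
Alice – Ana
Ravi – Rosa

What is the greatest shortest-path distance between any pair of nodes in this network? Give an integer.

3

Eccentricity of each node (its greatest distance to any other): Alice:3, Ana:3, Arjun:3, Chioma:3, Ravi:3, Rosa:3, Tomas:3.
The maximum eccentricity is 3, realized for instance by the pair Ana–Arjun via Ana – Alice – Chioma – Arjun. So the diameter is 3.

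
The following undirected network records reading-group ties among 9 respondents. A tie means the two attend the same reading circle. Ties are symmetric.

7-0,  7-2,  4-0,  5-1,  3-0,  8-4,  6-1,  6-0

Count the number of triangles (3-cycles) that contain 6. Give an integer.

0

6's neighbors are 0 and 1, but none of them are tied to each other, so no triangle contains 6.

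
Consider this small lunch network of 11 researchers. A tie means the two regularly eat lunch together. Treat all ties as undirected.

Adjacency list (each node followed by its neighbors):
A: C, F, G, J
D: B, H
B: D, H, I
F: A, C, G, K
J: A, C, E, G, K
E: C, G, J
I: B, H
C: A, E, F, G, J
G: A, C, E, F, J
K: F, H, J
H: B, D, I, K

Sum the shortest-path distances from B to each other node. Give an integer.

Distances from B: A:4, C:4, D:1, E:4, F:3, G:4, H:1, I:1, J:3, K:2.
Sum = 4 + 4 + 1 + 4 + 3 + 4 + 1 + 1 + 3 + 2 = 27.

27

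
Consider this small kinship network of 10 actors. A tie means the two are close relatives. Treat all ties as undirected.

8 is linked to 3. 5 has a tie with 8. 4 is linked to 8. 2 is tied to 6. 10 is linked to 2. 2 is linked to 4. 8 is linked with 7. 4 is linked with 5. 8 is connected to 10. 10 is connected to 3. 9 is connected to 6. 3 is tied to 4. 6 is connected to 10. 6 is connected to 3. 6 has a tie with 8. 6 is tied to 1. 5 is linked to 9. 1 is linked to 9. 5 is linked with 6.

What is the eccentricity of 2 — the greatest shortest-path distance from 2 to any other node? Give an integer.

3

Distances from 2: 1:2, 3:2, 4:1, 5:2, 6:1, 7:3, 8:2, 9:2, 10:1.
The largest is 3 (to 7), so the eccentricity of 2 is 3.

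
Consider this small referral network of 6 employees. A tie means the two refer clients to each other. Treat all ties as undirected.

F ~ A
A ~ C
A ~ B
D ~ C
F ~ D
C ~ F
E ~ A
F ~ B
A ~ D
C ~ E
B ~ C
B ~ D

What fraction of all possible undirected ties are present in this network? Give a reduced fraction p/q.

4/5

There are 12 edges and 6 nodes, so the maximum possible is C(6,2) = 15.
Density = 12/15 = 4/5.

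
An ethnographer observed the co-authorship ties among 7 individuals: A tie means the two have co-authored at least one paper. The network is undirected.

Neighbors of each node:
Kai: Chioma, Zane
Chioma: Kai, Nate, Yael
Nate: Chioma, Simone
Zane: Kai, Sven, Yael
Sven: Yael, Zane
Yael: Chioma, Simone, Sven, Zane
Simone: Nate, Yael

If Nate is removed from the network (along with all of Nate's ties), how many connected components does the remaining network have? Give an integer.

1

Nate's neighbors (Chioma and Simone) remain reachable from one another through other ties, so the rest of the network stays in one piece.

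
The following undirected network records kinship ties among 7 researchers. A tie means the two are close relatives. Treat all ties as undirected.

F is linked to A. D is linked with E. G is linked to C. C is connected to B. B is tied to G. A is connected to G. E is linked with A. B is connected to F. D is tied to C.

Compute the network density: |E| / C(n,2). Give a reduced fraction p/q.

3/7

There are 9 edges and 7 nodes, so the maximum possible is C(7,2) = 21.
Density = 9/21 = 3/7.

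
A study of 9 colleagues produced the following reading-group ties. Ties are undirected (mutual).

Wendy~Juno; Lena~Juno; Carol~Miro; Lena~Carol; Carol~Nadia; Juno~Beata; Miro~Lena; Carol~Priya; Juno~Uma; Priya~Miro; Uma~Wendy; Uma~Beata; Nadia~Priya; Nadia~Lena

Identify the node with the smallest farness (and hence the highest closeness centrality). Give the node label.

Lena

Farness (sum of distances to all others) for each node — Beata:19, Carol:15, Juno:13, Lena:12, Miro:16, Nadia:16, Priya:20, Uma:18, Wendy:19.
The smallest farness is 12, for Lena, so Lena has the highest closeness.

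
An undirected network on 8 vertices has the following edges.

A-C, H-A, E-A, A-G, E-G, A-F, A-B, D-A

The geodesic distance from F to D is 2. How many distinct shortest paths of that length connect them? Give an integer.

The shortest distance is 2, and the only length-2 path is F–A–D. So there is exactly 1 shortest path.

1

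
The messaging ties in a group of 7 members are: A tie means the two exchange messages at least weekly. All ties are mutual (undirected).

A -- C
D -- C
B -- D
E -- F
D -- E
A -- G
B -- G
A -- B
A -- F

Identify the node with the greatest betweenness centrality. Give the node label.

A

Unnormalized betweenness of each node: A:5, B:2, C:1/2, D:3, E:1, F:3/2, G:0.
A has the largest value, 5, making it the main broker — the node through which the most shortest paths run.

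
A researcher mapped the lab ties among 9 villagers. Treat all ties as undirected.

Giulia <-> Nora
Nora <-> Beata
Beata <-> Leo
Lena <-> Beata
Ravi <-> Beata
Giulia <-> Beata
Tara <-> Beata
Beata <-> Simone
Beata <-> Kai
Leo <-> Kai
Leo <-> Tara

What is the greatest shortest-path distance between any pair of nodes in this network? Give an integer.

2

Eccentricity of each node (its greatest distance to any other): Beata:1, Giulia:2, Kai:2, Lena:2, Leo:2, Nora:2, Ravi:2, Simone:2, Tara:2.
The maximum eccentricity is 2, realized for instance by the pair Nora–Leo via Nora – Beata – Leo. So the diameter is 2.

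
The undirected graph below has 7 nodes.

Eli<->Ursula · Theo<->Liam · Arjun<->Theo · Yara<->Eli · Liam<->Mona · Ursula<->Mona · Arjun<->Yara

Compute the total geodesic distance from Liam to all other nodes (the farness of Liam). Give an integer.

12

Distances from Liam: Arjun:2, Eli:3, Mona:1, Theo:1, Ursula:2, Yara:3.
Sum = 2 + 3 + 1 + 1 + 2 + 3 = 12.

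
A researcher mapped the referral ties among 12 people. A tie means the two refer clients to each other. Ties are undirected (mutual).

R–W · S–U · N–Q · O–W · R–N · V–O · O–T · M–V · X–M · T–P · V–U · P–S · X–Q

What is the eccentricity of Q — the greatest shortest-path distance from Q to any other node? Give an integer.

6

Distances from Q: M:2, N:1, O:4, P:6, R:2, S:5, T:5, U:4, V:3, W:3, X:1.
The largest is 6 (to P), so the eccentricity of Q is 6.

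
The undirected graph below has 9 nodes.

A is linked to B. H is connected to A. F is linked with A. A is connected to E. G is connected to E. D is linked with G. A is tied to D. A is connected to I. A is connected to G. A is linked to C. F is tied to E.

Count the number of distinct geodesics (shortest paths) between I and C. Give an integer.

The shortest distance is 2, and the only length-2 path is I–A–C. So there is exactly 1 shortest path.

1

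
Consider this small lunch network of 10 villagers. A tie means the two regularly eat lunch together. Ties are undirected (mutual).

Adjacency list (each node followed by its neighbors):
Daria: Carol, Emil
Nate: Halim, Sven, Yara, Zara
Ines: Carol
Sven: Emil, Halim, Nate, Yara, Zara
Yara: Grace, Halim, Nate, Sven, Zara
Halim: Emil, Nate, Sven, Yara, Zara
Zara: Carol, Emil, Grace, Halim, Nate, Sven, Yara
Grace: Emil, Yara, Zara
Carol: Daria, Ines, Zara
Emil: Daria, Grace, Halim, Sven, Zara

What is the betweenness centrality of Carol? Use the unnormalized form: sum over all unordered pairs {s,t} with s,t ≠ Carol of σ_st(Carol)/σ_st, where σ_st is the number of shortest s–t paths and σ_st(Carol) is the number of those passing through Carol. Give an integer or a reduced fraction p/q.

179/20

Pairs whose geodesics pass through Carol — Emil–Ines: 2/2; Halim–Ines: 1; Yara–Daria: 1/5; Yara–Ines: 1; Nate–Daria: 1/4; Nate–Ines: 1; Zara–Daria: 1/2; Zara–Ines: 1; Sven–Ines: 1; Grace–Ines: 1; Daria–Ines: 1.
All other pairs contribute 0.
Summing the contributions gives betweenness(Carol) = 179/20.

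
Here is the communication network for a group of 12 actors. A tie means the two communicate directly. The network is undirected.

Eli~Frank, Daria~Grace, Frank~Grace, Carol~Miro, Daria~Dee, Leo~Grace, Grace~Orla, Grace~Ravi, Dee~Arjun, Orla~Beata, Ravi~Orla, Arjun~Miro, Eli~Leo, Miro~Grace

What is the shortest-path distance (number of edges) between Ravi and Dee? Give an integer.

One shortest route is Ravi – Grace – Daria – Dee, which uses 3 edges, and at distance 2 from Ravi we only reach {Beata, Daria, Frank, Leo, Miro}, which does not include Dee. So d(Ravi,Dee) = 3.

3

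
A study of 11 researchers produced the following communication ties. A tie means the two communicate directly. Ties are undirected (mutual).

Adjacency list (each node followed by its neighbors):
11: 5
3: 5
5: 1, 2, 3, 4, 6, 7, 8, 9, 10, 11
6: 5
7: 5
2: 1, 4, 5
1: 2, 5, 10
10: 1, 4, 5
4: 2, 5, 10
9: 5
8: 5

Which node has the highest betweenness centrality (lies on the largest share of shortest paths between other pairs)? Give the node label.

5

Unnormalized betweenness of each node: 1:1/3, 2:1/3, 3:0, 4:1/3, 5:119/3, 6:0, 7:0, 8:0, 9:0, 10:1/3, 11:0.
5 has the largest value, 119/3, making it the main broker — the node through which the most shortest paths run.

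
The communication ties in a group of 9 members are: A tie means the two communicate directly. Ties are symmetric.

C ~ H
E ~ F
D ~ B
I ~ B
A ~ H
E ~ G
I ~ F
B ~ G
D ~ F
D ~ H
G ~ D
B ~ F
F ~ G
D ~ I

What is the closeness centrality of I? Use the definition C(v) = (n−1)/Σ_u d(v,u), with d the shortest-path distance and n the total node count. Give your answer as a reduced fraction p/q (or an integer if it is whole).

Distances from I: A:3, B:1, C:3, D:1, E:2, F:1, G:2, H:2. Sum = 15.
n = 9, so closeness = 8/15.

8/15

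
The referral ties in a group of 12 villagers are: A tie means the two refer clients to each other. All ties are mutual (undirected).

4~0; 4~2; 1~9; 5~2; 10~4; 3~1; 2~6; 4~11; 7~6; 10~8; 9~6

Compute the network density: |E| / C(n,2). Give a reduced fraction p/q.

1/6

There are 11 edges and 12 nodes, so the maximum possible is C(12,2) = 66.
Density = 11/66 = 1/6.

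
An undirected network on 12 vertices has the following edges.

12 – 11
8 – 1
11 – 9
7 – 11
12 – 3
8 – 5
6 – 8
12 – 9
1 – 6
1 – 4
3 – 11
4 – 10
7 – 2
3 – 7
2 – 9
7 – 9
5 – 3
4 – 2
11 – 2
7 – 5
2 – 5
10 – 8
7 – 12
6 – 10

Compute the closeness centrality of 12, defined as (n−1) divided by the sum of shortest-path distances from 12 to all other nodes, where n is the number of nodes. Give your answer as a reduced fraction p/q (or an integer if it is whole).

Distances from 12: 1:4, 2:2, 3:1, 4:3, 5:2, 6:4, 7:1, 8:3, 9:1, 10:4, 11:1. Sum = 26.
n = 12, so closeness = 11/26.

11/26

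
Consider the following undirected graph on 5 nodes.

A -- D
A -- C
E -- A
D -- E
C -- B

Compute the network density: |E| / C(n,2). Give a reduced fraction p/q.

There are 5 edges and 5 nodes, so the maximum possible is C(5,2) = 10.
Density = 5/10 = 1/2.

1/2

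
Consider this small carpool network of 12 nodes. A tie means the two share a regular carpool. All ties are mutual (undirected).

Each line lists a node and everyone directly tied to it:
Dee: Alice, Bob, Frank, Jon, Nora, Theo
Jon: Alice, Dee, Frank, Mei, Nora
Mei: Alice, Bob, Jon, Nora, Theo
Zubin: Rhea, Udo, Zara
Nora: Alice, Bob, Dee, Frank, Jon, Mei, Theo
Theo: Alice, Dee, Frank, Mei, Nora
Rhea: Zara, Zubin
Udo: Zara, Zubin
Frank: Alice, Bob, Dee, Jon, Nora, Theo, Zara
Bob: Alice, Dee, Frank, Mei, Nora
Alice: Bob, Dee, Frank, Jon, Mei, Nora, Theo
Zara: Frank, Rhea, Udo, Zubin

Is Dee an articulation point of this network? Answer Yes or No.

No

Even without Dee, every remaining node can still reach every other (the residual graph is connected), so Dee is not a cut vertex.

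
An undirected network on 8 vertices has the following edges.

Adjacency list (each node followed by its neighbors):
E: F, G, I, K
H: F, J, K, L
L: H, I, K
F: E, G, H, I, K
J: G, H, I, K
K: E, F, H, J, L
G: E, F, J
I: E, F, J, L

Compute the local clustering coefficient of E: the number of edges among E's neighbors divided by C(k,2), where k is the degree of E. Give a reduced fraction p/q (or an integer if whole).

1/2

E's neighbors: F, G, I, and K (k = 4).
Possible neighbor pairs: C(4,2) = 6. Edges among them: F–G, F–I, F–K → e = 3.
Clustering(E) = 3/6 = 1/2.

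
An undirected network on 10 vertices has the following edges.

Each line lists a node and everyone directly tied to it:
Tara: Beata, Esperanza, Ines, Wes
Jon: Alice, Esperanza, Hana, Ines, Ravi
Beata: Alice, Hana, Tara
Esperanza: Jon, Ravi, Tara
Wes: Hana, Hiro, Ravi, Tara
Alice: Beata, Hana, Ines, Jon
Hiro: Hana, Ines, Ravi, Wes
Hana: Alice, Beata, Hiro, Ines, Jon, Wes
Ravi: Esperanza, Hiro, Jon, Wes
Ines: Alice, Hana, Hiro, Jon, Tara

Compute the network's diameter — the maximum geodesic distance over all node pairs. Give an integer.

3

Eccentricity of each node (its greatest distance to any other): Alice:2, Beata:3, Esperanza:2, Hana:2, Hiro:2, Ines:2, Jon:2, Ravi:3, Tara:2, Wes:2.
The maximum eccentricity is 3, realized for instance by the pair Ravi–Beata via Ravi – Jon – Alice – Beata. So the diameter is 3.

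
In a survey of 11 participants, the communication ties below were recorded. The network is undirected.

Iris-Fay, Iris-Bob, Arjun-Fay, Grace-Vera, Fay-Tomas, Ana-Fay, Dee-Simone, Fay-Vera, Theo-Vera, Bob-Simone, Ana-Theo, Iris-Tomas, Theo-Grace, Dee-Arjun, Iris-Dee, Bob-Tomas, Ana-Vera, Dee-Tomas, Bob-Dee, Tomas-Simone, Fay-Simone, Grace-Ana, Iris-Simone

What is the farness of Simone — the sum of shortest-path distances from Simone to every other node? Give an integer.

17

Distances from Simone: Ana:2, Arjun:2, Bob:1, Dee:1, Fay:1, Grace:3, Iris:1, Theo:3, Tomas:1, Vera:2.
Sum = 2 + 2 + 1 + 1 + 1 + 3 + 1 + 3 + 1 + 2 = 17.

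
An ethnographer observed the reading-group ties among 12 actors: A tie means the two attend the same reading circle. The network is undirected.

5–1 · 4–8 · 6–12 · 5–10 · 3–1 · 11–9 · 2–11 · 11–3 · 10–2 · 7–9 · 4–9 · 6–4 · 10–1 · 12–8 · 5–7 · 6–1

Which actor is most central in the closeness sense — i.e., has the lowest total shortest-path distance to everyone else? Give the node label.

1

Farness (sum of distances to all others) for each node — 1:20, 2:27, 3:25, 4:23, 5:24, 6:22, 7:26, 8:31, 9:22, 10:24, 11:24, 12:30.
The smallest farness is 20, for 1, so 1 has the highest closeness.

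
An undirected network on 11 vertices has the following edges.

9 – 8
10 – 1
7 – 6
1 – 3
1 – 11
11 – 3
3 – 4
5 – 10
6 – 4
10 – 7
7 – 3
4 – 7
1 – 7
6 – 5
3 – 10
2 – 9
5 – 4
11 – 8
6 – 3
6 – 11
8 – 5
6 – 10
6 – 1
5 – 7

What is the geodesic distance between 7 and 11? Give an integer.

One shortest route is 7 – 6 – 11, which uses 2 edges, and 7 and 11 are not directly tied, so nothing shorter exists. So d(7,11) = 2.

2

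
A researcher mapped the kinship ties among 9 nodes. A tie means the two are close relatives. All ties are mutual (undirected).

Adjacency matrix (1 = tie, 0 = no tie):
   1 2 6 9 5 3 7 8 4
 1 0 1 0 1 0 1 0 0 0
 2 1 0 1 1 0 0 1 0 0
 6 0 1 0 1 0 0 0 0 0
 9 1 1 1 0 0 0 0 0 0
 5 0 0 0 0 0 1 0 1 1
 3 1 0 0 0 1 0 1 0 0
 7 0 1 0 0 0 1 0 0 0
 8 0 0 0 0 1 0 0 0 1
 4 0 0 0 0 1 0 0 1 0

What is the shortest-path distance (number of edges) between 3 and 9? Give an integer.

2

One shortest route is 3 – 1 – 9, which uses 2 edges, and 3 and 9 are not directly tied, so nothing shorter exists. So d(3,9) = 2.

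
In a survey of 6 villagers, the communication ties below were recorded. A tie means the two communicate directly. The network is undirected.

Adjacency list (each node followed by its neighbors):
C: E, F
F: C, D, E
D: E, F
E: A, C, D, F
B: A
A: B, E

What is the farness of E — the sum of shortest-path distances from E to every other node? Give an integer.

6

Distances from E: A:1, B:2, C:1, D:1, F:1.
Sum = 1 + 2 + 1 + 1 + 1 = 6.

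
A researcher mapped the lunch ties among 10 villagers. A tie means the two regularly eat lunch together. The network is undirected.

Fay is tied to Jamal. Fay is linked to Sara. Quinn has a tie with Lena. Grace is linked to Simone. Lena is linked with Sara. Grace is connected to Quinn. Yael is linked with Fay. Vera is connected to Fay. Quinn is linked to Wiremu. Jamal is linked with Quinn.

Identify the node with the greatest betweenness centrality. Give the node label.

Quinn

Unnormalized betweenness of each node: Fay:16, Grace:8, Jamal:12, Lena:4, Quinn:21, Sara:3, Simone:0, Vera:0, Wiremu:0, Yael:0.
Quinn has the largest value, 21, making it the main broker — the node through which the most shortest paths run.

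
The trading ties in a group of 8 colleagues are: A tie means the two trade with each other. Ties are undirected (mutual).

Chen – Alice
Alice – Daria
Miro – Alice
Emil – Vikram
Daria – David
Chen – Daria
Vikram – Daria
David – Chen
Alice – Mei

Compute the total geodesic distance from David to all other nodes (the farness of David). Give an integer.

Distances from David: Alice:2, Chen:1, Daria:1, Emil:3, Mei:3, Miro:3, Vikram:2.
Sum = 2 + 1 + 1 + 3 + 3 + 3 + 2 = 15.

15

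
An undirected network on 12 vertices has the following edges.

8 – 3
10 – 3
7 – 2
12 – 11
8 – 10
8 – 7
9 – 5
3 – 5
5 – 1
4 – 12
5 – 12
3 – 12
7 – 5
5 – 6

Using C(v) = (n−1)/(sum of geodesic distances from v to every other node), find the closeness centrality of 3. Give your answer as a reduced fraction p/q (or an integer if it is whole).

11/19

Distances from 3: 1:2, 2:3, 4:2, 5:1, 6:2, 7:2, 8:1, 9:2, 10:1, 11:2, 12:1. Sum = 19.
n = 12, so closeness = 11/19.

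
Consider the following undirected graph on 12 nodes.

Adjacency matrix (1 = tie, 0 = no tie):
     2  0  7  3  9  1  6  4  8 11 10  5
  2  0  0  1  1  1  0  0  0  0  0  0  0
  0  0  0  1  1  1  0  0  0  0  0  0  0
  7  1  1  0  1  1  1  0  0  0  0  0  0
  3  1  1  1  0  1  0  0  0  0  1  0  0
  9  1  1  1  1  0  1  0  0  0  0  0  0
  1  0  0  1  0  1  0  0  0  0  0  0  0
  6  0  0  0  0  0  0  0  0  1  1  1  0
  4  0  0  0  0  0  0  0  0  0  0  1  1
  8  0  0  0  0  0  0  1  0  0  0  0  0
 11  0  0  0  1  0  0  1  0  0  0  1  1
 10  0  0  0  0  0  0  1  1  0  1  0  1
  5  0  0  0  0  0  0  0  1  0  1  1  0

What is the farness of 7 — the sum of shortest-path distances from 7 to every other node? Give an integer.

Distances from 7: 0:1, 1:1, 2:1, 3:1, 4:4, 5:3, 6:3, 8:4, 9:1, 10:3, 11:2.
Sum = 1 + 1 + 1 + 1 + 4 + 3 + 3 + 4 + 1 + 3 + 2 = 24.

24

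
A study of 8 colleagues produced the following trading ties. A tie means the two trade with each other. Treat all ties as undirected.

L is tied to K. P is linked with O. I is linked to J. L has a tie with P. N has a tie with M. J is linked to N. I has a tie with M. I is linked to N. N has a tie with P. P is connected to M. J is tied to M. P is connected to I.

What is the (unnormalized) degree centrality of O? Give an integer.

O is directly tied to P. That is 1 neighbor, so the degree of O is 1.

1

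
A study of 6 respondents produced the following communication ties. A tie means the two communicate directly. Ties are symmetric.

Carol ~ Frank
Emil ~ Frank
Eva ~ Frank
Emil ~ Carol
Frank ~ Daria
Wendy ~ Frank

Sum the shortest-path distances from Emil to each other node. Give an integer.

8

Distances from Emil: Carol:1, Daria:2, Eva:2, Frank:1, Wendy:2.
Sum = 1 + 2 + 2 + 1 + 2 = 8.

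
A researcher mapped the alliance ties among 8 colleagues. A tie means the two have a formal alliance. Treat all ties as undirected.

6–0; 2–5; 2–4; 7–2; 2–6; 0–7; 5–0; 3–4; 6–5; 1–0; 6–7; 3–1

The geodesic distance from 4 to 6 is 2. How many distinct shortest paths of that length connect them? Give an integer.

1

The shortest distance is 2, and the only length-2 path is 4–2–6. So there is exactly 1 shortest path.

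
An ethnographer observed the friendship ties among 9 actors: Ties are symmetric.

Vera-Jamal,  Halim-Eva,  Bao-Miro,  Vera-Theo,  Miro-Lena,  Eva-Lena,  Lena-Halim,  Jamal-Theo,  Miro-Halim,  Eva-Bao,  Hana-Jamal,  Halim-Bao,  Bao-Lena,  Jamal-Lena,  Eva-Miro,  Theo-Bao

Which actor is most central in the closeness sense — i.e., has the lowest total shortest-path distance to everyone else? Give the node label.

Lena

Farness (sum of distances to all others) for each node — Bao:12, Eva:14, Halim:14, Hana:19, Jamal:12, Lena:11, Miro:14, Theo:13, Vera:17.
The smallest farness is 11, for Lena, so Lena has the highest closeness.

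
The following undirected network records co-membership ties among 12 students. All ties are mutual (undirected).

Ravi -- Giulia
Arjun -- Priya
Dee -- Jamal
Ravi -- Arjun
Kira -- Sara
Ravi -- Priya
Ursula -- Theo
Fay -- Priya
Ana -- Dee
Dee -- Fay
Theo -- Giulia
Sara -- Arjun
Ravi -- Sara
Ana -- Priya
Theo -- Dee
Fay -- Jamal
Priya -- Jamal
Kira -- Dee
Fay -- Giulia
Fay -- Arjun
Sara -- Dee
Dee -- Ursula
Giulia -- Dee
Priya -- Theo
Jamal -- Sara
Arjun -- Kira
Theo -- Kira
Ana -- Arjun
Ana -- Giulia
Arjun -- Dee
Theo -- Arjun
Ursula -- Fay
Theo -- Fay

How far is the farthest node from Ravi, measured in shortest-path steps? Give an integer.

3

Distances from Ravi: Ana:2, Arjun:1, Dee:2, Fay:2, Giulia:1, Jamal:2, Kira:2, Priya:1, Sara:1, Theo:2, Ursula:3.
The largest is 3 (to Ursula), so the eccentricity of Ravi is 3.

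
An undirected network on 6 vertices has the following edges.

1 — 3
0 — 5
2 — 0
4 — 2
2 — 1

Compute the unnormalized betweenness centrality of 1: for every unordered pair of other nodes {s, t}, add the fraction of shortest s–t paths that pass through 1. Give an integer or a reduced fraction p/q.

Pairs whose geodesics pass through 1 — 5–3: 1; 4–3: 1; 0–3: 1; 3–2: 1.
All other pairs contribute 0.
Summing the contributions gives betweenness(1) = 4.

4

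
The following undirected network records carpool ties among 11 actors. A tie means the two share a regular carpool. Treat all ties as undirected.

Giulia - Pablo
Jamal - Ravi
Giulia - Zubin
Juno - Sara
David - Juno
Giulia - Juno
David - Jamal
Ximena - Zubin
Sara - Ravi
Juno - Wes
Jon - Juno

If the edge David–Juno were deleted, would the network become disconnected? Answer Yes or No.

Even without that edge, David still reaches Juno via David – Jamal – Ravi – Sara – Juno, so the network stays connected. Not a bridge.

No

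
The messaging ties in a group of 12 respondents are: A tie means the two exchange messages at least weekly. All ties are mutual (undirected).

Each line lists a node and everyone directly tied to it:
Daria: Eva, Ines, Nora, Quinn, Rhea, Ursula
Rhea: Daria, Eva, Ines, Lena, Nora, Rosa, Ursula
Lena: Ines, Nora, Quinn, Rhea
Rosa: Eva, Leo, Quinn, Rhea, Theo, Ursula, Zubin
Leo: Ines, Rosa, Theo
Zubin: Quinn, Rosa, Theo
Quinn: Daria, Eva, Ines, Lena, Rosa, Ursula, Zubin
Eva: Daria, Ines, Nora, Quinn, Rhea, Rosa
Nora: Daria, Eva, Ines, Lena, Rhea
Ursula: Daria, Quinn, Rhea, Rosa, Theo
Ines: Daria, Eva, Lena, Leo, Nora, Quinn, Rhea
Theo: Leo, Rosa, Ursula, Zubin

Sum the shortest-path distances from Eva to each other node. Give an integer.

Distances from Eva: Daria:1, Ines:1, Lena:2, Leo:2, Nora:1, Quinn:1, Rhea:1, Rosa:1, Theo:2, Ursula:2, Zubin:2.
Sum = 1 + 1 + 2 + 2 + 1 + 1 + 1 + 1 + 2 + 2 + 2 = 16.

16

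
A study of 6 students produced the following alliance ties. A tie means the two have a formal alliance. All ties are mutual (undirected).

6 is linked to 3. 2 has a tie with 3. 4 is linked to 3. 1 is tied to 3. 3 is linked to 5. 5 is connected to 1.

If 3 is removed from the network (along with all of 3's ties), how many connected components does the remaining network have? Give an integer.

Without 3, the remaining ties split the others into: {6}; {1, 5}; {4}; {2}.
That's 4 separate components.

4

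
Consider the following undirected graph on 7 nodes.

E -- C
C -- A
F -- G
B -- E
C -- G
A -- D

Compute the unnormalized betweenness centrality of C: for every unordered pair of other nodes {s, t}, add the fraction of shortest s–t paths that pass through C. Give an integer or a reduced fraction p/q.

Pairs whose geodesics pass through C — D–E: 1; D–B: 1; D–F: 1; D–G: 1; E–A: 1; E–F: 1; E–G: 1; A–B: 1; A–F: 1; A–G: 1; B–F: 1; B–G: 1.
All other pairs contribute 0.
Summing the contributions gives betweenness(C) = 12.

12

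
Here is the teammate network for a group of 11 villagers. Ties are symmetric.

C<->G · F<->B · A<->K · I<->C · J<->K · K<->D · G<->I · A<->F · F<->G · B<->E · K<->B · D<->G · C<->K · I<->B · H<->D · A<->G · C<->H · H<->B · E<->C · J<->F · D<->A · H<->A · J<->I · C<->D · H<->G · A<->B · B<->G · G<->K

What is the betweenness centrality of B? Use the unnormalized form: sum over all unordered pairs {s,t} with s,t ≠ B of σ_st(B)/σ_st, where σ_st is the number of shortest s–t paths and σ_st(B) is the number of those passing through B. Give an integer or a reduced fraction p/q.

Pairs whose geodesics pass through B — F–E: 1; F–K: 1/4; F–H: 1/3; F–I: 1/3; E–A: 1; E–J: 3/5; E–K: 1/2; E–H: 1/2; E–I: 1/2; E–G: 1/2; A–I: 1/2; J–H: 3/11; K–H: 1/5; K–I: 1/4 … (+1 more pairs).
All other pairs contribute 0.
Summing the contributions gives betweenness(B) = 389/55.

389/55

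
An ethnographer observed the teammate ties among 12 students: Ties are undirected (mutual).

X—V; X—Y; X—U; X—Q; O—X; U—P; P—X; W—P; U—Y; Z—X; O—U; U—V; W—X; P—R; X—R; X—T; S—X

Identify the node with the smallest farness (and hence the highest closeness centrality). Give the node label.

X

Farness (sum of distances to all others) for each node — O:20, P:18, Q:21, R:20, S:21, T:21, U:17, V:20, W:20, X:11, Y:20, Z:21.
The smallest farness is 11, for X, so X has the highest closeness.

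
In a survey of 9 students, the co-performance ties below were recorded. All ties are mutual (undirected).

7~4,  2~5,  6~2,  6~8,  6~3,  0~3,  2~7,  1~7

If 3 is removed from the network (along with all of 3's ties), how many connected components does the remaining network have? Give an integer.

Without 3, the remaining ties split the others into: {1, 2, 4, 5, 6, 7, 8}; {0}.
That's 2 separate components.

2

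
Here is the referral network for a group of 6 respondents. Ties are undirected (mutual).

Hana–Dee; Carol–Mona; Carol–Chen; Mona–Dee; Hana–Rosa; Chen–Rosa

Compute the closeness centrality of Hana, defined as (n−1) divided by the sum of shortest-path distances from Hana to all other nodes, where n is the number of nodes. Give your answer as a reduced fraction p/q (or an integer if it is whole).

5/9

Distances from Hana: Carol:3, Chen:2, Dee:1, Mona:2, Rosa:1. Sum = 9.
n = 6, so closeness = 5/9.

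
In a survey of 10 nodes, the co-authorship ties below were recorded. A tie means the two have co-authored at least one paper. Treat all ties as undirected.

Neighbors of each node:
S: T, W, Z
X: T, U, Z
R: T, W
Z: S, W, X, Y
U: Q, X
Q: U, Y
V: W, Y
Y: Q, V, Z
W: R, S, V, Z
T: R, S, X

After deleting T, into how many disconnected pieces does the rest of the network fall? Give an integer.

T's neighbors (R, S, and X) remain reachable from one another through other ties, so the rest of the network stays in one piece.

1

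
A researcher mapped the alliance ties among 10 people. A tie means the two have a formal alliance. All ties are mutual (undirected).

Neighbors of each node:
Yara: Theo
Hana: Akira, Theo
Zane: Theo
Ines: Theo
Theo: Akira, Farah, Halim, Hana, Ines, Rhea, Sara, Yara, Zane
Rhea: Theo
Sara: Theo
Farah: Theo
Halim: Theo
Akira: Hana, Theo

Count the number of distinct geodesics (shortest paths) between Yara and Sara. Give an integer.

1

The shortest distance is 2, and the only length-2 path is Yara–Theo–Sara. So there is exactly 1 shortest path.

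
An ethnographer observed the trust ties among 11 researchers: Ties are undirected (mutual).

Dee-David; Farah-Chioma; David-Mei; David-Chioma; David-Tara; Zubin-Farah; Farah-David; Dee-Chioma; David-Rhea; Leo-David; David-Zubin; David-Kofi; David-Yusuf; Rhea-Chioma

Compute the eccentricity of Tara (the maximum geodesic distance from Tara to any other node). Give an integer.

2

Distances from Tara: Chioma:2, David:1, Dee:2, Farah:2, Kofi:2, Leo:2, Mei:2, Rhea:2, Yusuf:2, Zubin:2.
The largest is 2 (to Chioma, Kofi, Farah, Yusuf, Dee, Mei, Zubin, Rhea, and Leo), so the eccentricity of Tara is 2.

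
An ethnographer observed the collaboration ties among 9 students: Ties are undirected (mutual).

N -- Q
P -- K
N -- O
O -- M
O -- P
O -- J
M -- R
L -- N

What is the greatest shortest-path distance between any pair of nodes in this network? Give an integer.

Eccentricity of each node (its greatest distance to any other): J:3, K:4, L:4, M:3, N:3, O:2, P:3, Q:4, R:4.
The maximum eccentricity is 4, realized for instance by the pair K–R via K – P – O – M – R. So the diameter is 4.

4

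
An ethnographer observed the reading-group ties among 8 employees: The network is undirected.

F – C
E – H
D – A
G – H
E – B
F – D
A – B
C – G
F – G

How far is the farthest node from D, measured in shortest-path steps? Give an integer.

3

Distances from D: A:1, B:2, C:2, E:3, F:1, G:2, H:3.
The largest is 3 (to E and H), so the eccentricity of D is 3.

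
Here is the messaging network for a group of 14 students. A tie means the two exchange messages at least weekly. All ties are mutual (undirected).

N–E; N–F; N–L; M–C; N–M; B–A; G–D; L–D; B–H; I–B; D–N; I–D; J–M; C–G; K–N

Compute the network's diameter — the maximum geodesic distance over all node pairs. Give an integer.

6

Eccentricity of each node (its greatest distance to any other): A:6, B:5, C:5, D:3, E:5, F:5, G:4, H:6, I:4, J:6, K:5, L:4, M:5, N:4.
The maximum eccentricity is 6, realized for instance by the pair J–A via J – M – N – D – I – B – A. So the diameter is 6.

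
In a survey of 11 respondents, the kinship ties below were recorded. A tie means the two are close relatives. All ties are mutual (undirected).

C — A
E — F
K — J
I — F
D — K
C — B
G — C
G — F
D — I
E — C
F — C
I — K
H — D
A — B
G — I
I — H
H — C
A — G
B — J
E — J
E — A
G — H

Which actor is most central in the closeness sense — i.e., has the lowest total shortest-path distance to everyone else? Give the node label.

C

Farness (sum of distances to all others) for each node — A:18, B:19, C:15, D:20, E:17, F:16, G:16, H:17, I:16, J:19, K:19.
The smallest farness is 15, for C, so C has the highest closeness.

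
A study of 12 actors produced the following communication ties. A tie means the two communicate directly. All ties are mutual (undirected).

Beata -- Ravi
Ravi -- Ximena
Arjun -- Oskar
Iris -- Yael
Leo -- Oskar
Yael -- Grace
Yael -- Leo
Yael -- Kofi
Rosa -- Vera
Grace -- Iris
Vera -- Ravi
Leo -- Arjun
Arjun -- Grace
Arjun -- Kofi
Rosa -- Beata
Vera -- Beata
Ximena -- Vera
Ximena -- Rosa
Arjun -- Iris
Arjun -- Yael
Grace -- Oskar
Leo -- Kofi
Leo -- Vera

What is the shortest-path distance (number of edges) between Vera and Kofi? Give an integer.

One shortest route is Vera – Leo – Kofi, which uses 2 edges, and Vera and Kofi are not directly tied, so nothing shorter exists. So d(Vera,Kofi) = 2.

2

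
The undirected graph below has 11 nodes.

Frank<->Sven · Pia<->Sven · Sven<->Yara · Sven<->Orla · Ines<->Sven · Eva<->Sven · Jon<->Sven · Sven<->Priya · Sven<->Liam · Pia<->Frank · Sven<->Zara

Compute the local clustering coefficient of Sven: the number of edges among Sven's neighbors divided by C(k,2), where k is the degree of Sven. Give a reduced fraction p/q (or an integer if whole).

Sven's neighbors: Eva, Frank, Ines, Jon, Liam, Orla, Pia, Priya, Yara, and Zara (k = 10).
Possible neighbor pairs: C(10,2) = 45. Edges among them: Frank–Pia → e = 1.
Clustering(Sven) = 1/45.

1/45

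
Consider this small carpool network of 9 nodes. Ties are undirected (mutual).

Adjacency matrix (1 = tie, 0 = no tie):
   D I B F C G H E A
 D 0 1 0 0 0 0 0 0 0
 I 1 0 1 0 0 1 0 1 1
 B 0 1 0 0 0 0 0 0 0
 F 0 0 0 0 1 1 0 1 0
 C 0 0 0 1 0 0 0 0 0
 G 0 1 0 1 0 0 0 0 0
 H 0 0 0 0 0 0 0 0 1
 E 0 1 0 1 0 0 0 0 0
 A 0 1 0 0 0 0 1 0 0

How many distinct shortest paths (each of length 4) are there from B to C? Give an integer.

2

The shortest distance is 4. The length-4 paths are: B–I–G–F–C; B–I–E–F–C.
That gives 2 distinct shortest paths.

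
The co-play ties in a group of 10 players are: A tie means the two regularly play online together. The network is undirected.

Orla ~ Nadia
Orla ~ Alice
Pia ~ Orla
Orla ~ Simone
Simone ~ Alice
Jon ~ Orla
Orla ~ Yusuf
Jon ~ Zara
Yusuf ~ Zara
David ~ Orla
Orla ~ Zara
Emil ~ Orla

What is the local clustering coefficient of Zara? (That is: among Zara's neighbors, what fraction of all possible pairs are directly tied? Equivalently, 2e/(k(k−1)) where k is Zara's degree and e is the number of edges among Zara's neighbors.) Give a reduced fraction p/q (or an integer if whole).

Zara's neighbors: Jon, Orla, and Yusuf (k = 3).
Possible neighbor pairs: C(3,2) = 3. Edges among them: Jon–Orla, Orla–Yusuf → e = 2.
Clustering(Zara) = 2/3.

2/3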